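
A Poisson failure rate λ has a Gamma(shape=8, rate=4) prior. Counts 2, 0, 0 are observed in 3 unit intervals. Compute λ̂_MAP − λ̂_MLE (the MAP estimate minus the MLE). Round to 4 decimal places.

Σxᵢ = 2. Posterior is Gamma(10, 7); MAP = (10−1)/7 = 9/7 ≈ 1.28571.
MLE = x̄ = 2/3 ≈ 0.66667.
Difference = 9/7 − 2/3 = 13/21 ≈ 0.6190.

MAP − MLE = 0.6190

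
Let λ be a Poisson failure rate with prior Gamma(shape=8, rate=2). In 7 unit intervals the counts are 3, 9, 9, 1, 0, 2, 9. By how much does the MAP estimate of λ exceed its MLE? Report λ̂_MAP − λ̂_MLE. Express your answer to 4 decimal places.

MAP − MLE = -0.2698

Σxᵢ = 33. Posterior is Gamma(41, 9); MAP = (41−1)/9 = 40/9 ≈ 4.44444.
MLE = x̄ = 33/7 ≈ 4.71429.
Difference = 40/9 − 33/7 = -17/63 ≈ -0.2698.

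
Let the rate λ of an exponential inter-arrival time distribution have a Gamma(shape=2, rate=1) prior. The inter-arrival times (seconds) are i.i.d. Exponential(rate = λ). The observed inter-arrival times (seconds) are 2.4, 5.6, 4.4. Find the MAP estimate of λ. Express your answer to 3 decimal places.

The Exponential(rate=λ) likelihood is ∝ λ^n e^(−λΣtᵢ). Here n = 3 and Σtᵢ = 2.4 + 5.6 + 4.4 = 12.4.
Posterior ∝ λe^(−1λ) · λ^3e^(−12.4λ) = λ^4e^(−13.4λ), i.e. Gamma(5, 13.4).
Mode = (a−1)/b = 4/13.4 ≈ 0.299.

λ̂_MAP = 0.299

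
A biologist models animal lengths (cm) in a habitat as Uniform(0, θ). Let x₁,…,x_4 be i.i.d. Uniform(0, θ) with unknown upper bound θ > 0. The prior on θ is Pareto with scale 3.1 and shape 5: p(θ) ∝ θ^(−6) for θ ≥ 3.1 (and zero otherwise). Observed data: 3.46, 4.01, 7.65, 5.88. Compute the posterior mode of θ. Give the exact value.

The Uniform(0, θ) likelihood is θ^(−n) for θ ≥ max(xᵢ), zero otherwise. Here max(xᵢ) = 7.65.
Posterior ∝ θ^(−6) · θ^(−4) = θ^(−10) on θ ≥ max(3.1, 7.65) = 7.65.
This density is strictly decreasing in θ, so the posterior mode lies at the lower boundary of the support.

θ̂_MAP = 7.65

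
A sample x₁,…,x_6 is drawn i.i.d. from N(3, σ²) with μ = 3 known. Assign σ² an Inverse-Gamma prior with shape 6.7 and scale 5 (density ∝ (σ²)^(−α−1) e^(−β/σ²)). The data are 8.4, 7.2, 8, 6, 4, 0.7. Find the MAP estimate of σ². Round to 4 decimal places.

σ̂²_MAP = 4.5369

Sum of squared deviations about the known mean: SS = (8.4−3)² + (7.2−3)² + (8−3)² + (6−3)² + (4−3)² + (0.7−3)² = 87.09.
The Normal likelihood contributes (σ²)^(−n/2) exp(−SS/(2σ²)), so the posterior is Inverse-Gamma(α + n/2, β + SS/2) = Inverse-Gamma(9.7, 48.545).
The mode of Inverse-Gamma(a, b) is b/(a+1) = 48.545/10.7 ≈ 4.5369.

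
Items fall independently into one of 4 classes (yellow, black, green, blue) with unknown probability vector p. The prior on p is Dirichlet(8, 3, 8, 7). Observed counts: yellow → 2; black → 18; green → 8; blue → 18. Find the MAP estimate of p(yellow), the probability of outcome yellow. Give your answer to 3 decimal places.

MAP estimate of p(yellow) = 0.132

The posterior is Dirichlet(αᵢ + nᵢ) = Dirichlet(10, 21, 16, 25).
For a Dirichlet(a₁,…,a_K) with all aᵢ > 1, the mode has j-th component (aⱼ − 1)/(Σaᵢ − K).
Here Σaᵢ = 72 and K = 4, so p(yellow) = (10 − 1)/(72 − 4) = 9/68 ≈ 0.132.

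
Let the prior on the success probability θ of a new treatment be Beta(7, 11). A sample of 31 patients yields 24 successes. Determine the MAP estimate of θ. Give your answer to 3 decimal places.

θ̂_MAP = 0.638

Prior: Beta(7, 11).
Data: 24 successes in 31 trials. The binomial likelihood contributes θ^24(1−θ)^7, so the posterior is Beta(7+24, 11+7) = Beta(31, 18).
For Beta(a, b) with a, b > 1 the mode is (a−1)/(a+b−2) = 30/47 ≈ 0.638.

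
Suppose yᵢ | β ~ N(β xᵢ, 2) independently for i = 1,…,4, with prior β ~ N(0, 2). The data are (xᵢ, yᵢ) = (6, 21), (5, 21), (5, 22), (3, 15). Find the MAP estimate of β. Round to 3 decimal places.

β̂_MAP = 4.021

log p(β | y) = −Σ(yᵢ − βxᵢ)²/(2·2) − β²/(2·2) + const.
Setting the derivative to zero: Σxᵢ(yᵢ − βxᵢ)/2 − β/2 = 0, so β = Σxᵢyᵢ / (Σxᵢ² + σ²/τ²).
Σxᵢyᵢ = 6·21 + 5·21 + 5·22 + 3·15 = 386; Σxᵢ² = 95; σ²/τ² = 1.
β̂_MAP = 386 / (95 + 1) = 386/96 ≈ 4.021.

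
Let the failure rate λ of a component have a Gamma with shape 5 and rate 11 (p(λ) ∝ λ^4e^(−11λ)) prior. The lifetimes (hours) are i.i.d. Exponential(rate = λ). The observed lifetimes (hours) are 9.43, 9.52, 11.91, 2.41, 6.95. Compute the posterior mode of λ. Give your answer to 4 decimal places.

The Exponential(rate=λ) likelihood is ∝ λ^n e^(−λΣtᵢ). Here n = 5 and Σtᵢ = 9.43 + 9.52 + 11.91 + 2.41 + 6.95 = 40.22.
Posterior ∝ λ^4e^(−11λ) · λ^5e^(−40.22λ) = λ^9e^(−51.22λ), i.e. Gamma(10, 51.22).
Mode = (a−1)/b = 9/51.22 ≈ 0.1757.

λ̂_MAP = 0.1757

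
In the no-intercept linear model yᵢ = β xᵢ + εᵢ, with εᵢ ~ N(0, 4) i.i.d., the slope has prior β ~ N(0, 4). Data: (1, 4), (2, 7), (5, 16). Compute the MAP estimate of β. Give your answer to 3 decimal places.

β̂_MAP = 3.161

log p(β | y) = −Σ(yᵢ − βxᵢ)²/(2·4) − β²/(2·4) + const.
Setting the derivative to zero: Σxᵢ(yᵢ − βxᵢ)/4 − β/4 = 0, so β = Σxᵢyᵢ / (Σxᵢ² + σ²/τ²).
Σxᵢyᵢ = 1·4 + 2·7 + 5·16 = 98; Σxᵢ² = 30; σ²/τ² = 1.
β̂_MAP = 98 / (30 + 1) = 98/31 ≈ 3.161.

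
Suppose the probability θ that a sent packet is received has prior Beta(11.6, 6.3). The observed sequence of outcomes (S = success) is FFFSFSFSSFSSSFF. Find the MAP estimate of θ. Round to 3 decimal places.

θ̂_MAP = 0.570

Prior: Beta(11.6, 6.3).
Data: 7 successes in 15 trials (from the sequence). The binomial likelihood contributes θ^7(1−θ)^8, so the posterior is Beta(11.6+7, 6.3+8) = Beta(18.6, 14.3).
For Beta(a, b) with a, b > 1 the mode is (a−1)/(a+b−2) = 17.6/30.9 ≈ 0.570.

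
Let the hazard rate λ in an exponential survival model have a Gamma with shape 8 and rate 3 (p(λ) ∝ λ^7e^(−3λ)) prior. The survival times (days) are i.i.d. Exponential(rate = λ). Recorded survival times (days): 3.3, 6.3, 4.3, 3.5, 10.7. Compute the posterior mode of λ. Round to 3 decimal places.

The Exponential(rate=λ) likelihood is ∝ λ^n e^(−λΣtᵢ). Here n = 5 and Σtᵢ = 3.3 + 6.3 + 4.3 + 3.5 + 10.7 = 28.1.
Posterior ∝ λ^7e^(−3λ) · λ^5e^(−28.1λ) = λ^12e^(−31.1λ), i.e. Gamma(13, 31.1).
Mode = (a−1)/b = 12/31.1 ≈ 0.386.

λ̂_MAP = 0.386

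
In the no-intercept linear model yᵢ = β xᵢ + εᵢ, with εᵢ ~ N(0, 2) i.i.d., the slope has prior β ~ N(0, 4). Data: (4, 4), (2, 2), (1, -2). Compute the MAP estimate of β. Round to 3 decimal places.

log p(β | y) = −Σ(yᵢ − βxᵢ)²/(2·2) − β²/(2·4) + const.
Setting the derivative to zero: Σxᵢ(yᵢ − βxᵢ)/2 − β/4 = 0, so β = Σxᵢyᵢ / (Σxᵢ² + σ²/τ²).
Σxᵢyᵢ = 4·4 + 2·2 + 1·(-2) = 18; Σxᵢ² = 21; σ²/τ² = 0.5.
β̂_MAP = 18 / (21 + 0.5) = 18/21.5 ≈ 0.837.

β̂_MAP = 0.837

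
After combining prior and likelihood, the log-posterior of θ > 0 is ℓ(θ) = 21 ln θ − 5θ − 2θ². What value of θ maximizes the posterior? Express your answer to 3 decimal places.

θ̂_MAP = 1.750

ℓ'(θ) = 21/θ − 5 − 4θ. Setting this to zero and multiplying by θ: 4θ² + 5θ − 21 = 0.
θ = (−5 + √(5² + 4·4·21)) / (2·4) = (−5 + √361) / 8 = (−5 + 19)/8 = 7/4.
ℓ''(θ) = −21/θ² − 4 < 0, confirming a maximum.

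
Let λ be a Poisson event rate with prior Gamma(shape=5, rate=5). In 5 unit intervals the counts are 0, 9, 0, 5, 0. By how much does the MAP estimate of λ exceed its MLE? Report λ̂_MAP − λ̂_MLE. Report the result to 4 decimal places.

MAP − MLE = -1.0000

Σxᵢ = 14. Posterior is Gamma(19, 10); MAP = (19−1)/10 = 18/10 ≈ 1.80000.
MLE = x̄ = 14/5 ≈ 2.80000.
Difference = 18/10 − 14/5 = -1 ≈ -1.0000.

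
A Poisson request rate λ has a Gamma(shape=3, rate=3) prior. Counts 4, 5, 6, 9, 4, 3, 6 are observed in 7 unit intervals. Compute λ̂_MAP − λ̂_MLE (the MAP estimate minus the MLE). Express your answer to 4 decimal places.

Σxᵢ = 37. Posterior is Gamma(40, 10); MAP = (40−1)/10 = 39/10 ≈ 3.90000.
MLE = x̄ = 37/7 ≈ 5.28571.
Difference = 39/10 − 37/7 = -97/70 ≈ -1.3857.

MAP − MLE = -1.3857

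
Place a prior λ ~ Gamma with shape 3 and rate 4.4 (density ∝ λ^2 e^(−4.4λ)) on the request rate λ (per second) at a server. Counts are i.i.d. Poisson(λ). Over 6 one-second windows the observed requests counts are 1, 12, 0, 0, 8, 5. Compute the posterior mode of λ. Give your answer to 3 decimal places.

Σxᵢ = 1+12+0+0+8+5 = 26, with n = 6.
Posterior ∝ λ^2e^(−4.4λ) · λ^26e^(−6λ) = λ^28e^(−10.4λ), i.e. Gamma(shape=29, rate=10.4).
The mode of a Gamma(a, b) with a ≥ 1 (shape–rate) is (a−1)/b = 28/10.4 ≈ 2.692.

λ̂_MAP = 2.692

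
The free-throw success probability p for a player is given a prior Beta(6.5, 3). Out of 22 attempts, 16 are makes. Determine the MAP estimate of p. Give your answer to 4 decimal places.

p̂_MAP = 0.7288

Prior: Beta(6.5, 3).
Data: 16 successes in 22 trials. The binomial likelihood contributes p^16(1−p)^6, so the posterior is Beta(6.5+16, 3+6) = Beta(22.5, 9).
For Beta(a, b) with a, b > 1 the mode is (a−1)/(a+b−2) = 21.5/29.5 ≈ 0.7288.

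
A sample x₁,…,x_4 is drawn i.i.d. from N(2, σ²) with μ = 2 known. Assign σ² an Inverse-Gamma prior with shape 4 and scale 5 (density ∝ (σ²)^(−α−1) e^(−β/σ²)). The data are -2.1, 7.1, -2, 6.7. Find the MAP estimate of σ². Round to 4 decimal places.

Sum of squared deviations about the known mean: SS = (-2.1−2)² + (7.1−2)² + (-2−2)² + (6.7−2)² = 80.91.
The Normal likelihood contributes (σ²)^(−n/2) exp(−SS/(2σ²)), so the posterior is Inverse-Gamma(α + n/2, β + SS/2) = Inverse-Gamma(6, 45.455).
The mode of Inverse-Gamma(a, b) is b/(a+1) = 45.455/7 ≈ 6.4936.

σ̂²_MAP = 6.4936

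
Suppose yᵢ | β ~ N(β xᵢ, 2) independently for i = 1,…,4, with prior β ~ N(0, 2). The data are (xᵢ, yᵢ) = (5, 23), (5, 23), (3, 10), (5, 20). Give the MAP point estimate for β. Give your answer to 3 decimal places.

β̂_MAP = 4.235

log p(β | y) = −Σ(yᵢ − βxᵢ)²/(2·2) − β²/(2·2) + const.
Setting the derivative to zero: Σxᵢ(yᵢ − βxᵢ)/2 − β/2 = 0, so β = Σxᵢyᵢ / (Σxᵢ² + σ²/τ²).
Σxᵢyᵢ = 5·23 + 5·23 + 3·10 + 5·20 = 360; Σxᵢ² = 84; σ²/τ² = 1.
β̂_MAP = 360 / (84 + 1) = 360/85 ≈ 4.235.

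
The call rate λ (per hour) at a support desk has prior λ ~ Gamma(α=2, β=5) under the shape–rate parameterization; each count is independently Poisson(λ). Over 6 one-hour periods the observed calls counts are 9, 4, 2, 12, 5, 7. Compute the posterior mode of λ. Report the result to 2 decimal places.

λ̂_MAP = 3.64

Σxᵢ = 9+4+2+12+5+7 = 39, with n = 6.
Posterior ∝ λe^(−5λ) · λ^39e^(−6λ) = λ^40e^(−11λ), i.e. Gamma(shape=41, rate=11).
The mode of a Gamma(a, b) with a ≥ 1 (shape–rate) is (a−1)/b = 40/11 ≈ 3.64.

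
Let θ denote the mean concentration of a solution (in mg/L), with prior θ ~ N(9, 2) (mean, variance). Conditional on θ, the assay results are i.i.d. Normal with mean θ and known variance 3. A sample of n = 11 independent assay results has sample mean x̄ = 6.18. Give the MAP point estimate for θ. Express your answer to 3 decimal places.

n = 11, x̄ = 6.18.
For a Normal prior and Normal likelihood with known variance, the posterior is Normal; its mode equals its mean, the precision-weighted average.
Prior precision 1/σ₀² = 1/2 = 0.5; data precision n/σ² = 11/3.
θ̂ = (0.5·9 + (11/3)·6.18) / (0.5 + 11/3) = 27.16/(25/6) = 6.5184 ≈ 6.518.

θ̂_MAP = 6.518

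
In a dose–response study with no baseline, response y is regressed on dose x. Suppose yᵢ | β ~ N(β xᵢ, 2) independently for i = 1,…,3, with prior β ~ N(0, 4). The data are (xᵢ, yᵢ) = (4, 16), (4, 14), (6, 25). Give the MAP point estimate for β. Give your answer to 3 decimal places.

β̂_MAP = 3.942

log p(β | y) = −Σ(yᵢ − βxᵢ)²/(2·2) − β²/(2·4) + const.
Setting the derivative to zero: Σxᵢ(yᵢ − βxᵢ)/2 − β/4 = 0, so β = Σxᵢyᵢ / (Σxᵢ² + σ²/τ²).
Σxᵢyᵢ = 4·16 + 4·14 + 6·25 = 270; Σxᵢ² = 68; σ²/τ² = 0.5.
β̂_MAP = 270 / (68 + 0.5) = 270/68.5 ≈ 3.942.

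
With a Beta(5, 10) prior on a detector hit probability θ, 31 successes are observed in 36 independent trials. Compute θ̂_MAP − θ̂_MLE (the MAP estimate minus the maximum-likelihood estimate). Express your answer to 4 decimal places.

Posterior is Beta(36, 15); MAP = (36−1)/(51−2) = 35/49 ≈ 0.71429.
MLE ignores the prior: θ̂_MLE = k/n = 31/36 ≈ 0.86111.
Difference = 35/49 − 31/36 = -37/252 ≈ -0.1468.

MAP − MLE = -0.1468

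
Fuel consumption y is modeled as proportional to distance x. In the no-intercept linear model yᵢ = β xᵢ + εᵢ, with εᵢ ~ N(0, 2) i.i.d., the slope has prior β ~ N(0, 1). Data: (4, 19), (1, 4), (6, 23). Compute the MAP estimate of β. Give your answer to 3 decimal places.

β̂_MAP = 3.964

log p(β | y) = −Σ(yᵢ − βxᵢ)²/(2·2) − β²/(2·1) + const.
Setting the derivative to zero: Σxᵢ(yᵢ − βxᵢ)/2 − β/1 = 0, so β = Σxᵢyᵢ / (Σxᵢ² + σ²/τ²).
Σxᵢyᵢ = 4·19 + 1·4 + 6·23 = 218; Σxᵢ² = 53; σ²/τ² = 2.
β̂_MAP = 218 / (53 + 2) = 218/55 ≈ 3.964.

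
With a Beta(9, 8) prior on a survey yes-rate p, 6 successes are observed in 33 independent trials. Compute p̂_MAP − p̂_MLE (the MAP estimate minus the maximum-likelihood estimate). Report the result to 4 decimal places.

Posterior is Beta(15, 35); MAP = (15−1)/(50−2) = 14/48 ≈ 0.29167.
MLE ignores the prior: p̂_MLE = k/n = 6/33 ≈ 0.18182.
Difference = 14/48 − 6/33 = 29/264 ≈ 0.1098.

MAP − MLE = 0.1098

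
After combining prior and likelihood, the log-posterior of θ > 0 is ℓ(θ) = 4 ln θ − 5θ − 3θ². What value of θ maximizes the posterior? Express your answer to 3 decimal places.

θ̂_MAP = 0.500

ℓ'(θ) = 4/θ − 5 − 6θ. Setting this to zero and multiplying by θ: 6θ² + 5θ − 4 = 0.
θ = (−5 + √(5² + 4·6·4)) / (2·6) = (−5 + √121) / 12 = (−5 + 11)/12 = 1/2.
ℓ''(θ) = −4/θ² − 6 < 0, confirming a maximum.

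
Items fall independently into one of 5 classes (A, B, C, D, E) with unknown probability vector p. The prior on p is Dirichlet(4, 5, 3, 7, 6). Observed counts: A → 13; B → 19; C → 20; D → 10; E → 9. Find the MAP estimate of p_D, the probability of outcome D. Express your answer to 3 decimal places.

The posterior is Dirichlet(αᵢ + nᵢ) = Dirichlet(17, 24, 23, 17, 15).
For a Dirichlet(a₁,…,a_K) with all aᵢ > 1, the mode has j-th component (aⱼ − 1)/(Σaᵢ − K).
Here Σaᵢ = 96 and K = 5, so p_D = (17 − 1)/(96 − 5) = 16/91 ≈ 0.176.

MAP estimate of p_D = 0.176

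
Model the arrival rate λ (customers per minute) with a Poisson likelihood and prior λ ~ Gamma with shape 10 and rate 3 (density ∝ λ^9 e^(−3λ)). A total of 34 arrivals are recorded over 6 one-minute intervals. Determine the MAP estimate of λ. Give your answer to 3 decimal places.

λ̂_MAP = 4.778

Σxᵢ = 34, n = 6.
Posterior ∝ λ^9e^(−3λ) · λ^34e^(−6λ) = λ^43e^(−9λ), i.e. Gamma(shape=44, rate=9).
The mode of a Gamma(a, b) with a ≥ 1 (shape–rate) is (a−1)/b = 43/9 ≈ 4.778.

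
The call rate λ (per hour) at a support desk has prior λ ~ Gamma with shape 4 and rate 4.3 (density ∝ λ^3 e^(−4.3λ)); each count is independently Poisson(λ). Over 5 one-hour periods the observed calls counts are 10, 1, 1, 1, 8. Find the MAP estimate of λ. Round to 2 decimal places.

Σxᵢ = 10+1+1+1+8 = 21, with n = 5.
Posterior ∝ λ^3e^(−4.3λ) · λ^21e^(−5λ) = λ^24e^(−9.3λ), i.e. Gamma(shape=25, rate=9.3).
The mode of a Gamma(a, b) with a ≥ 1 (shape–rate) is (a−1)/b = 24/9.3 ≈ 2.58.

λ̂_MAP = 2.58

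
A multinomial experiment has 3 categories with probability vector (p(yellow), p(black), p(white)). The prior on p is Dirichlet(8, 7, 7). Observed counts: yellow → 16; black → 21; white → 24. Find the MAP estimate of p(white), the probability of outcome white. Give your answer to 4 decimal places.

MAP estimate of p(white) = 0.3750

The posterior is Dirichlet(αᵢ + nᵢ) = Dirichlet(24, 28, 31).
For a Dirichlet(a₁,…,a_K) with all aᵢ > 1, the mode has j-th component (aⱼ − 1)/(Σaᵢ − K).
Here Σaᵢ = 83 and K = 3, so p(white) = (31 − 1)/(83 − 3) = 30/80 ≈ 0.3750.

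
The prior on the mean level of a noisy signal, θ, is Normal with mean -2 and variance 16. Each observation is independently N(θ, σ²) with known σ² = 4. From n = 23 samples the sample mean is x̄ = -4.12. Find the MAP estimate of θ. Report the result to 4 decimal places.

θ̂_MAP = -4.0972

n = 23, x̄ = -4.12.
For a Normal prior and Normal likelihood with known variance, the posterior is Normal; its mode equals its mean, the precision-weighted average.
Prior precision 1/σ₀² = 1/16 = 0.0625; data precision n/σ² = 23/4 = 5.75.
θ̂ = (0.0625·(-2) + 5.75·(-4.12)) / (0.0625 + 5.75) = (-23.815)/5.8125 = -9526/2325 ≈ -4.0972.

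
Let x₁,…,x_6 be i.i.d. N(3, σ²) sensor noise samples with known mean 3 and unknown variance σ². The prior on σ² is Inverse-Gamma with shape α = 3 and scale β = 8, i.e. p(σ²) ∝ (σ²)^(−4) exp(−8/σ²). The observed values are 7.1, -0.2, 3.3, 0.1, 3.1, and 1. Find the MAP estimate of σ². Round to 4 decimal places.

σ̂²_MAP = 3.9686

Sum of squared deviations about the known mean: SS = (7.1−3)² + (-0.2−3)² + (3.3−3)² + (0.1−3)² + (3.1−3)² + (1−3)² = 39.56.
The Normal likelihood contributes (σ²)^(−n/2) exp(−SS/(2σ²)), so the posterior is Inverse-Gamma(α + n/2, β + SS/2) = Inverse-Gamma(6, 27.78).
The mode of Inverse-Gamma(a, b) is b/(a+1) = 27.78/7 ≈ 3.9686.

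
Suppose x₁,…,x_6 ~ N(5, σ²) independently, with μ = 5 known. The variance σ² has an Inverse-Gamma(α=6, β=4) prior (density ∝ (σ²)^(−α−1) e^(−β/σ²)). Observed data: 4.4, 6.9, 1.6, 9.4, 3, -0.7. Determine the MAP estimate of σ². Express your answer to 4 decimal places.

Sum of squared deviations about the known mean: SS = (4.4−5)² + (6.9−5)² + (1.6−5)² + (9.4−5)² + (3−5)² + (-0.7−5)² = 71.38.
The Normal likelihood contributes (σ²)^(−n/2) exp(−SS/(2σ²)), so the posterior is Inverse-Gamma(α + n/2, β + SS/2) = Inverse-Gamma(9, 39.69).
The mode of Inverse-Gamma(a, b) is b/(a+1) = 39.69/10 ≈ 3.9690.

σ̂²_MAP = 3.9690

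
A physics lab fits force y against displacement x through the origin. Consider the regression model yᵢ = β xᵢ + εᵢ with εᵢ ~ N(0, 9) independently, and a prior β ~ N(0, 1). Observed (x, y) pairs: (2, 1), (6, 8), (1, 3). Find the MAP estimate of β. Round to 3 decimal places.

log p(β | y) = −Σ(yᵢ − βxᵢ)²/(2·9) − β²/(2·1) + const.
Setting the derivative to zero: Σxᵢ(yᵢ − βxᵢ)/9 − β/1 = 0, so β = Σxᵢyᵢ / (Σxᵢ² + σ²/τ²).
Σxᵢyᵢ = 2·1 + 6·8 + 1·3 = 53; Σxᵢ² = 41; σ²/τ² = 9.
β̂_MAP = 53 / (41 + 9) = 53/50 ≈ 1.060.

β̂_MAP = 1.060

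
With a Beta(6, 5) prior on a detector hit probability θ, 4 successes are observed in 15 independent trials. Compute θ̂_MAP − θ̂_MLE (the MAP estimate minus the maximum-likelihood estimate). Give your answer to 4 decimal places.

Posterior is Beta(10, 16); MAP = (10−1)/(26−2) = 9/24 ≈ 0.37500.
MLE ignores the prior: θ̂_MLE = k/n = 4/15 ≈ 0.26667.
Difference = 9/24 − 4/15 = 13/120 ≈ 0.1083.

MAP − MLE = 0.1083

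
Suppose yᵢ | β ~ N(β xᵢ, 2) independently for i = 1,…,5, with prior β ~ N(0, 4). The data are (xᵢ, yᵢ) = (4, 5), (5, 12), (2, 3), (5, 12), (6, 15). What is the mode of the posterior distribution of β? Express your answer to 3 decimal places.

β̂_MAP = 2.216

log p(β | y) = −Σ(yᵢ − βxᵢ)²/(2·2) − β²/(2·4) + const.
Setting the derivative to zero: Σxᵢ(yᵢ − βxᵢ)/2 − β/4 = 0, so β = Σxᵢyᵢ / (Σxᵢ² + σ²/τ²).
Σxᵢyᵢ = 4·5 + 5·12 + 2·3 + 5·12 + 6·15 = 236; Σxᵢ² = 106; σ²/τ² = 0.5.
β̂_MAP = 236 / (106 + 0.5) = 236/106.5 ≈ 2.216.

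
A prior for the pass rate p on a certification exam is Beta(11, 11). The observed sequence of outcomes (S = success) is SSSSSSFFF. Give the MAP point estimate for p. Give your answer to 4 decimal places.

Prior: Beta(11, 11).
Data: 6 successes in 9 trials (from the sequence). The binomial likelihood contributes p^6(1−p)^3, so the posterior is Beta(11+6, 11+3) = Beta(17, 14).
For Beta(a, b) with a, b > 1 the mode is (a−1)/(a+b−2) = 16/29 ≈ 0.5517.

p̂_MAP = 0.5517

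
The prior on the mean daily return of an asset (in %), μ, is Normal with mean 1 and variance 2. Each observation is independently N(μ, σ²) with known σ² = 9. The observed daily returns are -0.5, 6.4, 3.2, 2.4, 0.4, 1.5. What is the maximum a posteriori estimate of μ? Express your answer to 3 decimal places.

μ̂_MAP = 1.705

n = 6; x̄ = ((-0.5) + 6.4 + 3.2 + 2.4 + 0.4 + 1.5)/6 = 13.4/6 = 67/30 ≈ 2.2333.
For a Normal prior and Normal likelihood with known variance, the posterior is Normal; its mode equals its mean, the precision-weighted average.
Prior precision 1/σ₀² = 1/2 = 0.5; data precision n/σ² = 6/9 = 2/3.
μ̂ = (0.5·1 + (2/3)·(67/30)) / (0.5 + 2/3) = (179/90)/(7/6) = 179/105 ≈ 1.705.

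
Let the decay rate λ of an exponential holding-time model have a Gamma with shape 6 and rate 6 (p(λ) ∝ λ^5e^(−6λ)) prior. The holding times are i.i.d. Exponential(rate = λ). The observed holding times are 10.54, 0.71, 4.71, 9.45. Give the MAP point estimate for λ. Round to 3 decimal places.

The Exponential(rate=λ) likelihood is ∝ λ^n e^(−λΣtᵢ). Here n = 4 and Σtᵢ = 10.54 + 0.71 + 4.71 + 9.45 = 25.41.
Posterior ∝ λ^5e^(−6λ) · λ^4e^(−25.41λ) = λ^9e^(−31.41λ), i.e. Gamma(10, 31.41).
Mode = (a−1)/b = 9/31.41 ≈ 0.287.

λ̂_MAP = 0.287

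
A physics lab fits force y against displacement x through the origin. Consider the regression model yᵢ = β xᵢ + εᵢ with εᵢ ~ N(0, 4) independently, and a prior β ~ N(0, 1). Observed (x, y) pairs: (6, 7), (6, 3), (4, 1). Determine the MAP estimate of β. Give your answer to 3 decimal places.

β̂_MAP = 0.696

log p(β | y) = −Σ(yᵢ − βxᵢ)²/(2·4) − β²/(2·1) + const.
Setting the derivative to zero: Σxᵢ(yᵢ − βxᵢ)/4 − β/1 = 0, so β = Σxᵢyᵢ / (Σxᵢ² + σ²/τ²).
Σxᵢyᵢ = 6·7 + 6·3 + 4·1 = 64; Σxᵢ² = 88; σ²/τ² = 4.
β̂_MAP = 64 / (88 + 4) = 64/92 ≈ 0.696.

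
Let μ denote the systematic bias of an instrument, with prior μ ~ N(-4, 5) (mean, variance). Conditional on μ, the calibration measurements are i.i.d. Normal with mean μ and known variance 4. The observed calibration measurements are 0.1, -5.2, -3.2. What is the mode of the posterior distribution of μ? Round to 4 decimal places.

μ̂_MAP = -3.0263

n = 3; x̄ = (0.1 + (-5.2) + (-3.2))/3 = -8.3/3 = -83/30 ≈ -2.7667.
For a Normal prior and Normal likelihood with known variance, the posterior is Normal; its mode equals its mean, the precision-weighted average.
Prior precision 1/σ₀² = 1/5 = 0.2; data precision n/σ² = 3/4 = 0.75.
μ̂ = (0.2·(-4) + 0.75·(-83/30)) / (0.2 + 0.75) = (-2.875)/0.95 = -115/38 ≈ -3.0263.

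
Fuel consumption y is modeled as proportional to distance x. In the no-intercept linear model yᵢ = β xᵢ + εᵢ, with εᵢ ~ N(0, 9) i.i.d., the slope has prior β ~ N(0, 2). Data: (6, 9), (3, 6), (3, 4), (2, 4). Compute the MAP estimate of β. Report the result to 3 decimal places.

β̂_MAP = 1.472

log p(β | y) = −Σ(yᵢ − βxᵢ)²/(2·9) − β²/(2·2) + const.
Setting the derivative to zero: Σxᵢ(yᵢ − βxᵢ)/9 − β/2 = 0, so β = Σxᵢyᵢ / (Σxᵢ² + σ²/τ²).
Σxᵢyᵢ = 6·9 + 3·6 + 3·4 + 2·4 = 92; Σxᵢ² = 58; σ²/τ² = 4.5.
β̂_MAP = 92 / (58 + 4.5) = 92/62.5 ≈ 1.472.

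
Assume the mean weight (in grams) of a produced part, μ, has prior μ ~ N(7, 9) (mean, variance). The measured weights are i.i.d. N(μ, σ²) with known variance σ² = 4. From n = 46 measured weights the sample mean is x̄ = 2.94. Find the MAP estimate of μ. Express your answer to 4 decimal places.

μ̂_MAP = 2.9789

n = 46, x̄ = 2.94.
For a Normal prior and Normal likelihood with known variance, the posterior is Normal; its mode equals its mean, the precision-weighted average.
Prior precision 1/σ₀² = 1/9; data precision n/σ² = 46/4 = 11.5.
μ̂ = ((1/9)·7 + 11.5·2.94) / (1/9 + 11.5) = (31129/900)/(209/18) = 31129/10450 ≈ 2.9789.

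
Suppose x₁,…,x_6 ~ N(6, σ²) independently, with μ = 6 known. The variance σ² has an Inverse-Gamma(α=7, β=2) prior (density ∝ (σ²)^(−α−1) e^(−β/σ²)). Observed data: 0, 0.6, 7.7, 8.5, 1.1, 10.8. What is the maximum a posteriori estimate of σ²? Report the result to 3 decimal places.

σ̂²_MAP = 5.698

Sum of squared deviations about the known mean: SS = (0−6)² + (0.6−6)² + (7.7−6)² + (8.5−6)² + (1.1−6)² + (10.8−6)² = 121.35.
The Normal likelihood contributes (σ²)^(−n/2) exp(−SS/(2σ²)), so the posterior is Inverse-Gamma(α + n/2, β + SS/2) = Inverse-Gamma(10, 62.675).
The mode of Inverse-Gamma(a, b) is b/(a+1) = 62.675/11 ≈ 5.698.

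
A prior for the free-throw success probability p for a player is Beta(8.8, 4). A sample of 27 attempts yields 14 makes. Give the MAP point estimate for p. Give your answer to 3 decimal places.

p̂_MAP = 0.577

Prior: Beta(8.8, 4).
Data: 14 successes in 27 trials. The binomial likelihood contributes p^14(1−p)^13, so the posterior is Beta(8.8+14, 4+13) = Beta(22.8, 17).
For Beta(a, b) with a, b > 1 the mode is (a−1)/(a+b−2) = 21.8/37.8 ≈ 0.577.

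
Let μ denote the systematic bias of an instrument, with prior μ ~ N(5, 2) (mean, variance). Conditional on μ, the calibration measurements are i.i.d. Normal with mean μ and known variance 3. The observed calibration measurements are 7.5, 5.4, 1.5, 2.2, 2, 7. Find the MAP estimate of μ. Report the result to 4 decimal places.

n = 6; x̄ = (7.5 + 5.4 + 1.5 + 2.2 + 2 + 7)/6 = 25.6/6 = 64/15 ≈ 4.2667.
For a Normal prior and Normal likelihood with known variance, the posterior is Normal; its mode equals its mean, the precision-weighted average.
Prior precision 1/σ₀² = 1/2 = 0.5; data precision n/σ² = 6/3 = 2.
μ̂ = (0.5·5 + 2·(64/15)) / (0.5 + 2) = (331/30)/2.5 = 331/75 ≈ 4.4133.

μ̂_MAP = 4.4133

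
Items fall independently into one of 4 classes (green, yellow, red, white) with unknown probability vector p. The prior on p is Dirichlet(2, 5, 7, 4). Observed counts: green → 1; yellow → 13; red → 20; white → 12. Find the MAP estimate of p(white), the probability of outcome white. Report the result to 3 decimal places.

MAP estimate of p(white) = 0.250

The posterior is Dirichlet(αᵢ + nᵢ) = Dirichlet(3, 18, 27, 16).
For a Dirichlet(a₁,…,a_K) with all aᵢ > 1, the mode has j-th component (aⱼ − 1)/(Σaᵢ − K).
Here Σaᵢ = 64 and K = 4, so p(white) = (16 − 1)/(64 − 4) = 15/60 ≈ 0.250.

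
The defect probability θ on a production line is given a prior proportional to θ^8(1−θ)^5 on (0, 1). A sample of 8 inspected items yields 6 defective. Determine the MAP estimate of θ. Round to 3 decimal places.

θ̂_MAP = 0.667

The prior density ∝ θ^8(1−θ)^5 is the kernel of Beta(9, 6).
Data: 6 successes in 8 trials. The binomial likelihood contributes θ^6(1−θ)^2, so the posterior is Beta(9+6, 6+2) = Beta(15, 8).
For Beta(a, b) with a, b > 1 the mode is (a−1)/(a+b−2) = 14/21 ≈ 0.667.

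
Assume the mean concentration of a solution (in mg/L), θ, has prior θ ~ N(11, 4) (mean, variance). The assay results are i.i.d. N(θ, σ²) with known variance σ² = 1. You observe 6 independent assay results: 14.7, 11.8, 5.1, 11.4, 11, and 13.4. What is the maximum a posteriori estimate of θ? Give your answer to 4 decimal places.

θ̂_MAP = 11.2240

n = 6; x̄ = (14.7 + 11.8 + 5.1 + 11.4 + 11 + 13.4)/6 = 67.4/6 = 337/30 ≈ 11.2333.
For a Normal prior and Normal likelihood with known variance, the posterior is Normal; its mode equals its mean, the precision-weighted average.
Prior precision 1/σ₀² = 1/4 = 0.25; data precision n/σ² = 6/1 = 6.
θ̂ = (0.25·11 + 6·(337/30)) / (0.25 + 6) = 70.15/6.25 = 11.2240.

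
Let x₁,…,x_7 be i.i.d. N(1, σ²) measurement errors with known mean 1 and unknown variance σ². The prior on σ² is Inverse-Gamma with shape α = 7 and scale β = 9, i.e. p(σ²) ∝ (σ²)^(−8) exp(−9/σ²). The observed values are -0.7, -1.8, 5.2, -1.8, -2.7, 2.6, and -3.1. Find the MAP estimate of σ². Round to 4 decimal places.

σ̂²_MAP = 3.7943

Sum of squared deviations about the known mean: SS = (-0.7−1)² + (-1.8−1)² + (5.2−1)² + (-1.8−1)² + (-2.7−1)² + (2.6−1)² + (-3.1−1)² = 69.27.
The Normal likelihood contributes (σ²)^(−n/2) exp(−SS/(2σ²)), so the posterior is Inverse-Gamma(α + n/2, β + SS/2) = Inverse-Gamma(10.5, 43.635).
The mode of Inverse-Gamma(a, b) is b/(a+1) = 43.635/11.5 ≈ 3.7943.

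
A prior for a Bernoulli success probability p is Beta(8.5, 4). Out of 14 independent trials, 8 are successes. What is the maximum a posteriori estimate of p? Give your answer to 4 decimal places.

p̂_MAP = 0.6327

Prior: Beta(8.5, 4).
Data: 8 successes in 14 trials. The binomial likelihood contributes p^8(1−p)^6, so the posterior is Beta(8.5+8, 4+6) = Beta(16.5, 10).
For Beta(a, b) with a, b > 1 the mode is (a−1)/(a+b−2) = 15.5/24.5 ≈ 0.6327.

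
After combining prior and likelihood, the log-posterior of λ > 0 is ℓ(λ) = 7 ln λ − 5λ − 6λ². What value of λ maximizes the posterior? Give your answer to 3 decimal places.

ℓ'(λ) = 7/λ − 5 − 12λ. Setting this to zero and multiplying by λ: 12λ² + 5λ − 7 = 0.
λ = (−5 + √(5² + 4·12·7)) / (2·12) = (−5 + √361) / 24 = (−5 + 19)/24 = 7/12.
ℓ''(λ) = −7/λ² − 12 < 0, confirming a maximum.

λ̂_MAP = 0.583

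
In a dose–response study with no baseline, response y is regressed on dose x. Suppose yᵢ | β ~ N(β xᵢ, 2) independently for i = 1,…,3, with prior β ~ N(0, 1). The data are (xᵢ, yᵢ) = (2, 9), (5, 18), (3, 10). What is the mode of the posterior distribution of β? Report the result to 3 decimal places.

β̂_MAP = 3.450

log p(β | y) = −Σ(yᵢ − βxᵢ)²/(2·2) − β²/(2·1) + const.
Setting the derivative to zero: Σxᵢ(yᵢ − βxᵢ)/2 − β/1 = 0, so β = Σxᵢyᵢ / (Σxᵢ² + σ²/τ²).
Σxᵢyᵢ = 2·9 + 5·18 + 3·10 = 138; Σxᵢ² = 38; σ²/τ² = 2.
β̂_MAP = 138 / (38 + 2) = 138/40 ≈ 3.450.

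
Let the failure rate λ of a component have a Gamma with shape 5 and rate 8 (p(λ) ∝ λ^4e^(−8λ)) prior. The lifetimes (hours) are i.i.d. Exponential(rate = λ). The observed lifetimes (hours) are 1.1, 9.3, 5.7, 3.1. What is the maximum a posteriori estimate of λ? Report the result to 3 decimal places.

λ̂_MAP = 0.294

The Exponential(rate=λ) likelihood is ∝ λ^n e^(−λΣtᵢ). Here n = 4 and Σtᵢ = 1.1 + 9.3 + 5.7 + 3.1 = 19.2.
Posterior ∝ λ^4e^(−8λ) · λ^4e^(−19.2λ) = λ^8e^(−27.2λ), i.e. Gamma(9, 27.2).
Mode = (a−1)/b = 8/27.2 ≈ 0.294.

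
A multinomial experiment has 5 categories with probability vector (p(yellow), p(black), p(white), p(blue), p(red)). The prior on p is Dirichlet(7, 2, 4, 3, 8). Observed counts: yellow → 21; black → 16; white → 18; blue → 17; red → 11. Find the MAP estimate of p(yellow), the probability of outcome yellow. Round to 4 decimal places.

The posterior is Dirichlet(αᵢ + nᵢ) = Dirichlet(28, 18, 22, 20, 19).
For a Dirichlet(a₁,…,a_K) with all aᵢ > 1, the mode has j-th component (aⱼ − 1)/(Σaᵢ − K).
Here Σaᵢ = 107 and K = 5, so p(yellow) = (28 − 1)/(107 − 5) = 27/102 ≈ 0.2647.

MAP estimate of p(yellow) = 0.2647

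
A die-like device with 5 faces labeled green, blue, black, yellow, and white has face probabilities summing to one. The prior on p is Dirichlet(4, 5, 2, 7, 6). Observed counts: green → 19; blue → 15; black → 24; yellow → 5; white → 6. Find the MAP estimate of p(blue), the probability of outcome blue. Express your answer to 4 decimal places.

The posterior is Dirichlet(αᵢ + nᵢ) = Dirichlet(23, 20, 26, 12, 12).
For a Dirichlet(a₁,…,a_K) with all aᵢ > 1, the mode has j-th component (aⱼ − 1)/(Σaᵢ − K).
Here Σaᵢ = 93 and K = 5, so p(blue) = (20 − 1)/(93 − 5) = 19/88 ≈ 0.2159.

MAP estimate of p(blue) = 0.2159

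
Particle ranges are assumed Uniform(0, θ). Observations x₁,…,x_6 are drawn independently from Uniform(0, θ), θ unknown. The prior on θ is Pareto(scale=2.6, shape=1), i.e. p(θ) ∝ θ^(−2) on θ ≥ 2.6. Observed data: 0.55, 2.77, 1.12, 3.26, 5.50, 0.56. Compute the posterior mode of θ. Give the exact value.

The Uniform(0, θ) likelihood is θ^(−n) for θ ≥ max(xᵢ), zero otherwise. Here max(xᵢ) = 5.50.
Posterior ∝ θ^(−2) · θ^(−6) = θ^(−8) on θ ≥ max(2.6, 5.50) = 5.50.
This density is strictly decreasing in θ, so the posterior mode lies at the lower boundary of the support.

θ̂_MAP = 5.50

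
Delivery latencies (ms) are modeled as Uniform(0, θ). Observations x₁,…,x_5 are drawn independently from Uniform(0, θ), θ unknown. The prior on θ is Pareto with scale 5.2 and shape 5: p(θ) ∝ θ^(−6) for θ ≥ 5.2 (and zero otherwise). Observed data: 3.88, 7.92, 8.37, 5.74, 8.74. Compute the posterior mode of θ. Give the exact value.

The Uniform(0, θ) likelihood is θ^(−n) for θ ≥ max(xᵢ), zero otherwise. Here max(xᵢ) = 8.74.
Posterior ∝ θ^(−6) · θ^(−5) = θ^(−11) on θ ≥ max(5.2, 8.74) = 8.74.
This density is strictly decreasing in θ, so the posterior mode lies at the lower boundary of the support.

θ̂_MAP = 8.74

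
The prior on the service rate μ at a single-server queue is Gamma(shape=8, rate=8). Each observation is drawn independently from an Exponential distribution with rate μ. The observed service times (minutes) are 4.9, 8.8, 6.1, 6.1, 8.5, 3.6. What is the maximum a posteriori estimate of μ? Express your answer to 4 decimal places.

The Exponential(rate=μ) likelihood is ∝ μ^n e^(−μΣtᵢ). Here n = 6 and Σtᵢ = 4.9 + 8.8 + 6.1 + 6.1 + 8.5 + 3.6 = 38.
Posterior ∝ μ^7e^(−8μ) · μ^6e^(−38μ) = μ^13e^(−46μ), i.e. Gamma(14, 46).
Mode = (a−1)/b = 13/46 ≈ 0.2826.

μ̂_MAP = 0.2826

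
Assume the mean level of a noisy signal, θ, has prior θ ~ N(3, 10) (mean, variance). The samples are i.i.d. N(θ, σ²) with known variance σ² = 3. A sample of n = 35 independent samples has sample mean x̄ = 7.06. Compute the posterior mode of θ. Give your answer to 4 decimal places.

n = 35, x̄ = 7.06.
For a Normal prior and Normal likelihood with known variance, the posterior is Normal; its mode equals its mean, the precision-weighted average.
Prior precision 1/σ₀² = 1/10 = 0.1; data precision n/σ² = 35/3.
θ̂ = (0.1·3 + (35/3)·7.06) / (0.1 + 35/3) = (248/3)/(353/30) = 2480/353 ≈ 7.0255.

θ̂_MAP = 7.0255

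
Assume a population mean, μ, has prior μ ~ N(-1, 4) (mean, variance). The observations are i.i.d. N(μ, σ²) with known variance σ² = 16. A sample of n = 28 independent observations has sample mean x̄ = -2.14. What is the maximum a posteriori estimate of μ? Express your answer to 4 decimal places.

μ̂_MAP = -1.9975

n = 28, x̄ = -2.14.
For a Normal prior and Normal likelihood with known variance, the posterior is Normal; its mode equals its mean, the precision-weighted average.
Prior precision 1/σ₀² = 1/4 = 0.25; data precision n/σ² = 28/16 = 1.75.
μ̂ = (0.25·(-1) + 1.75·(-2.14)) / (0.25 + 1.75) = (-3.995)/2 = -1.9975.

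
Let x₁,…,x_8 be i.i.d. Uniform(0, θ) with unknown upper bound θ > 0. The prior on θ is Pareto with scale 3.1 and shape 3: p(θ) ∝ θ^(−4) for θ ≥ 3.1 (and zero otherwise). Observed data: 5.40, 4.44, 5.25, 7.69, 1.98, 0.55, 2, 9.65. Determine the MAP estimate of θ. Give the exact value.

θ̂_MAP = 9.65

The Uniform(0, θ) likelihood is θ^(−n) for θ ≥ max(xᵢ), zero otherwise. Here max(xᵢ) = 9.65.
Posterior ∝ θ^(−4) · θ^(−8) = θ^(−12) on θ ≥ max(3.1, 9.65) = 9.65.
This density is strictly decreasing in θ, so the posterior mode lies at the lower boundary of the support.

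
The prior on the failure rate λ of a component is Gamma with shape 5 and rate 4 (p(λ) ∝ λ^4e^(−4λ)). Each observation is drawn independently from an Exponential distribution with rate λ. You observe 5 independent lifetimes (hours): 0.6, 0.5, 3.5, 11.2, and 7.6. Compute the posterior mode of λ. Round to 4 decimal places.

λ̂_MAP = 0.3285

The Exponential(rate=λ) likelihood is ∝ λ^n e^(−λΣtᵢ). Here n = 5 and Σtᵢ = 0.6 + 0.5 + 3.5 + 11.2 + 7.6 = 23.4.
Posterior ∝ λ^4e^(−4λ) · λ^5e^(−23.4λ) = λ^9e^(−27.4λ), i.e. Gamma(10, 27.4).
Mode = (a−1)/b = 9/27.4 ≈ 0.3285.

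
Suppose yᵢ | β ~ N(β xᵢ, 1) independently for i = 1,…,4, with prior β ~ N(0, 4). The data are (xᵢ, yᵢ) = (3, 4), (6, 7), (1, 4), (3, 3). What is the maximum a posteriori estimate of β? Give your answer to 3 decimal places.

β̂_MAP = 1.213

log p(β | y) = −Σ(yᵢ − βxᵢ)²/(2·1) − β²/(2·4) + const.
Setting the derivative to zero: Σxᵢ(yᵢ − βxᵢ)/1 − β/4 = 0, so β = Σxᵢyᵢ / (Σxᵢ² + σ²/τ²).
Σxᵢyᵢ = 3·4 + 6·7 + 1·4 + 3·3 = 67; Σxᵢ² = 55; σ²/τ² = 0.25.
β̂_MAP = 67 / (55 + 0.25) = 67/55.25 ≈ 1.213.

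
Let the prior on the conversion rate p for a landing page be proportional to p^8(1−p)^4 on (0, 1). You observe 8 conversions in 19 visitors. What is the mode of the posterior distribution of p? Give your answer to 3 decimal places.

p̂_MAP = 0.516

The prior density ∝ p^8(1−p)^4 is the kernel of Beta(9, 5).
Data: 8 successes in 19 trials. The binomial likelihood contributes p^8(1−p)^11, so the posterior is Beta(9+8, 5+11) = Beta(17, 16).
For Beta(a, b) with a, b > 1 the mode is (a−1)/(a+b−2) = 16/31 ≈ 0.516.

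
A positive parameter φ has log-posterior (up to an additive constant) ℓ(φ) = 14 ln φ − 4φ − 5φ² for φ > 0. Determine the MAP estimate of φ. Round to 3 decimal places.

ℓ'(φ) = 14/φ − 4 − 10φ. Setting this to zero and multiplying by φ: 10φ² + 4φ − 14 = 0.
φ = (−4 + √(4² + 4·10·14)) / (2·10) = (−4 + √576) / 20 = (−4 + 24)/20 = 1.
ℓ''(φ) = −14/φ² − 10 < 0, confirming a maximum.

φ̂_MAP = 1.000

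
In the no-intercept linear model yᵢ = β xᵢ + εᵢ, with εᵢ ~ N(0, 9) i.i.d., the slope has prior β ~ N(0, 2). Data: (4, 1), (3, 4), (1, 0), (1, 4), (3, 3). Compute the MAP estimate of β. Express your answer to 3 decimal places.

β̂_MAP = 0.716

log p(β | y) = −Σ(yᵢ − βxᵢ)²/(2·9) − β²/(2·2) + const.
Setting the derivative to zero: Σxᵢ(yᵢ − βxᵢ)/9 − β/2 = 0, so β = Σxᵢyᵢ / (Σxᵢ² + σ²/τ²).
Σxᵢyᵢ = 4·1 + 3·4 + 1·0 + 1·4 + 3·3 = 29; Σxᵢ² = 36; σ²/τ² = 4.5.
β̂_MAP = 29 / (36 + 4.5) = 29/40.5 ≈ 0.716.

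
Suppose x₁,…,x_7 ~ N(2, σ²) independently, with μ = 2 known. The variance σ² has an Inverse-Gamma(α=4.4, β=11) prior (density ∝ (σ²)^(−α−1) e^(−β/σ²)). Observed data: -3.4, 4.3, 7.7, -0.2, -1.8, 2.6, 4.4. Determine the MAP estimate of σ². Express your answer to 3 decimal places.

σ̂²_MAP = 6.424

Sum of squared deviations about the known mean: SS = (-3.4−2)² + (4.3−2)² + (7.7−2)² + (-0.2−2)² + (-1.8−2)² + (2.6−2)² + (4.4−2)² = 92.34.
The Normal likelihood contributes (σ²)^(−n/2) exp(−SS/(2σ²)), so the posterior is Inverse-Gamma(α + n/2, β + SS/2) = Inverse-Gamma(7.9, 57.17).
The mode of Inverse-Gamma(a, b) is b/(a+1) = 57.17/8.9 ≈ 6.424.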